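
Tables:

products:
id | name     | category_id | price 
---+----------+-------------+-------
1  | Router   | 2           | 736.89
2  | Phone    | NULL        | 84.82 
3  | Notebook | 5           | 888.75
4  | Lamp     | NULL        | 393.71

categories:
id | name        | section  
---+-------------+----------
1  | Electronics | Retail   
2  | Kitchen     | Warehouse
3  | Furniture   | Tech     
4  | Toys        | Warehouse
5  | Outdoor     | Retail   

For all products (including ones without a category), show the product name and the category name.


LEFT JOIN keeps every row from products (the left table); where category_id has no match in categories, the category columns become NULL. Walk through each product:
  - product 1 (Router): category_id=2 -> matches Kitchen
  - product 2 (Phone): category_id=NULL, no match -> kept with NULL
  - product 3 (Notebook): category_id=5 -> matches Outdoor
  - product 4 (Lamp): category_id=NULL, no match -> kept with NULL
All 4 rows appear; 2 have NULL category.

SQL:
SELECT a.name, b.name AS category
FROM products a
LEFT JOIN categories b ON a.category_id = b.id

Result:
name     | category
---------+---------
Router   | Kitchen 
Phone    | NULL    
Notebook | Outdoor 
Lamp     | NULL    


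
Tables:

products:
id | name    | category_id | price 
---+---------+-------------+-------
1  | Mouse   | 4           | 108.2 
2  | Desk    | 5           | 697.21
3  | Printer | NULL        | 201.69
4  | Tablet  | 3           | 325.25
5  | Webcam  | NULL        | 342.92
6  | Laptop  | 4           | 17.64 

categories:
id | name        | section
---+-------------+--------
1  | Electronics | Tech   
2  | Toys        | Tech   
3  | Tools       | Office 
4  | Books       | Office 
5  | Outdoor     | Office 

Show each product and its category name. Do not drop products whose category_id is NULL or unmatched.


LEFT JOIN keeps every row from products (the left table); where category_id has no match in categories, the category columns become NULL. Walk through each product:
  - product 1 (Mouse): category_id=4 -> matches Books
  - product 2 (Desk): category_id=5 -> matches Outdoor
  - product 3 (Printer): category_id=NULL, no match -> kept with NULL
  - product 4 (Tablet): category_id=3 -> matches Tools
  - product 5 (Webcam): category_id=NULL, no match -> kept with NULL
  - product 6 (Laptop): category_id=4 -> matches Books
All 6 rows appear; 2 have NULL category.

SQL:
SELECT a.name, b.name AS category
FROM products a
LEFT JOIN categories b ON a.category_id = b.id

Result:
name    | category
--------+---------
Mouse   | Books   
Desk    | Outdoor 
Printer | NULL    
Tablet  | Tools   
Webcam  | NULL    
Laptop  | Books   


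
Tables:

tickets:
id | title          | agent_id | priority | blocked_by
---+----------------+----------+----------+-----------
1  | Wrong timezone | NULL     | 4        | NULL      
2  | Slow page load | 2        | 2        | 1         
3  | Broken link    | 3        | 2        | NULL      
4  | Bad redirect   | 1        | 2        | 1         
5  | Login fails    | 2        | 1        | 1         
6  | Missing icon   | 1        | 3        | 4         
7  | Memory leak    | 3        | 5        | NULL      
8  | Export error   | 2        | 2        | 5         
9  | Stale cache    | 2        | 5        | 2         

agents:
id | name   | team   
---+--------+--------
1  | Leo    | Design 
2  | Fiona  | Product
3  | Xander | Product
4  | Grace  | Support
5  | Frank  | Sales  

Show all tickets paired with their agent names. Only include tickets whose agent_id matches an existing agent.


INNER JOIN keeps only tickets rows whose agent_id matches an id in agents. Walk through each ticket:
  - ticket 1 (Wrong timezone): agent_id=NULL, no match -> dropped
  - ticket 2 (Slow page load): agent_id=2 -> matches Fiona
  - ticket 3 (Broken link): agent_id=3 -> matches Xander
  - ticket 4 (Bad redirect): agent_id=1 -> matches Leo
  - ticket 5 (Login fails): agent_id=2 -> matches Fiona
  - ticket 6 (Missing icon): agent_id=1 -> matches Leo
  - ticket 7 (Memory leak): agent_id=3 -> matches Xander
  - ticket 8 (Export error): agent_id=2 -> matches Fiona
  - ticket 9 (Stale cache): agent_id=2 -> matches Fiona
So 1 of 9 rows is dropped.

SQL:
SELECT a.title, b.name AS agent
FROM tickets a
INNER JOIN agents b ON a.agent_id = b.id

Result:
title          | agent 
---------------+-------
Slow page load | Fiona 
Broken link    | Xander
Bad redirect   | Leo   
Login fails    | Fiona 
Missing icon   | Leo   
Memory leak    | Xander
Export error   | Fiona 
Stale cache    | Fiona 


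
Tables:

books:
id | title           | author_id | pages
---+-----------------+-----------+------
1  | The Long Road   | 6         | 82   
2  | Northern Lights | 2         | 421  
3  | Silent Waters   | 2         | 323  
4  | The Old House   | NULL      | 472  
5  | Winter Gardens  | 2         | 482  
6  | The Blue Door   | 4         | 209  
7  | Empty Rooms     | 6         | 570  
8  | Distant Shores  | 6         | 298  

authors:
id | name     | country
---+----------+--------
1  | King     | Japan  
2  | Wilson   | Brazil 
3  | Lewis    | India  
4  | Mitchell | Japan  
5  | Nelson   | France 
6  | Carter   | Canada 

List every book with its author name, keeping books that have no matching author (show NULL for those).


LEFT JOIN keeps every row from books (the left table); where author_id has no match in authors, the author columns become NULL. Walk through each book:
  - book 1 (The Long Road): author_id=6 -> matches Carter
  - book 2 (Northern Lights): author_id=2 -> matches Wilson
  - book 3 (Silent Waters): author_id=2 -> matches Wilson
  - book 4 (The Old House): author_id=NULL, no match -> kept with NULL
  - book 5 (Winter Gardens): author_id=2 -> matches Wilson
  - book 6 (The Blue Door): author_id=4 -> matches Mitchell
  - book 7 (Empty Rooms): author_id=6 -> matches Carter
  - book 8 (Distant Shores): author_id=6 -> matches Carter
All 8 rows appear; 1 has NULL author.

SQL:
SELECT a.title, b.name AS author
FROM books a
LEFT JOIN authors b ON a.author_id = b.id

Result:
title           | author  
----------------+---------
The Long Road   | Carter  
Northern Lights | Wilson  
Silent Waters   | Wilson  
The Old House   | NULL    
Winter Gardens  | Wilson  
The Blue Door   | Mitchell
Empty Rooms     | Carter  
Distant Shores  | Carter  


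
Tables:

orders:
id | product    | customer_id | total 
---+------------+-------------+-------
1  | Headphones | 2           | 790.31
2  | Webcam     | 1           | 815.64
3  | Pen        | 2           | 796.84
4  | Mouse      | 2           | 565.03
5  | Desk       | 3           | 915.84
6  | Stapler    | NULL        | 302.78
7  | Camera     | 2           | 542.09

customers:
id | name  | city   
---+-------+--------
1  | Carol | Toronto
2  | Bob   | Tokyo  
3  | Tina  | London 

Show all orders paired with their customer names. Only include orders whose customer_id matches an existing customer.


INNER JOIN keeps only orders rows whose customer_id matches an id in customers. Walk through each order:
  - order 1 (Headphones): customer_id=2 -> matches Bob
  - order 2 (Webcam): customer_id=1 -> matches Carol
  - order 3 (Pen): customer_id=2 -> matches Bob
  - order 4 (Mouse): customer_id=2 -> matches Bob
  - order 5 (Desk): customer_id=3 -> matches Tina
  - order 6 (Stapler): customer_id=NULL, no match -> dropped
  - order 7 (Camera): customer_id=2 -> matches Bob
So 1 of 7 rows is dropped.

SQL:
SELECT a.product, b.name AS customer
FROM orders a
INNER JOIN customers b ON a.customer_id = b.id

Result:
product    | customer
-----------+---------
Headphones | Bob     
Webcam     | Carol   
Pen        | Bob     
Mouse      | Bob     
Desk       | Tina    
Camera     | Bob     


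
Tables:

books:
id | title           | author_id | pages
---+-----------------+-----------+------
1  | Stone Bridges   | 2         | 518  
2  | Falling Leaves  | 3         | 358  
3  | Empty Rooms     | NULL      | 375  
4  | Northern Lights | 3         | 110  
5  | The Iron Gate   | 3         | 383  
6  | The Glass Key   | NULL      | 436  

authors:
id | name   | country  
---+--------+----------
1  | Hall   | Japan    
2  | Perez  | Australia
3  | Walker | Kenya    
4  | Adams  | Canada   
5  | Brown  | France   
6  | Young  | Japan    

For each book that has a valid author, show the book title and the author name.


INNER JOIN keeps only books rows whose author_id matches an id in authors. Walk through each book:
  - book 1 (Stone Bridges): author_id=2 -> matches Perez
  - book 2 (Falling Leaves): author_id=3 -> matches Walker
  - book 3 (Empty Rooms): author_id=NULL, no match -> dropped
  - book 4 (Northern Lights): author_id=3 -> matches Walker
  - book 5 (The Iron Gate): author_id=3 -> matches Walker
  - book 6 (The Glass Key): author_id=NULL, no match -> dropped
So 2 of 6 rows are dropped.

SQL:
SELECT a.title, b.name AS author
FROM books a
INNER JOIN authors b ON a.author_id = b.id

Result:
title           | author
----------------+-------
Stone Bridges   | Perez 
Falling Leaves  | Walker
Northern Lights | Walker
The Iron Gate   | Walker


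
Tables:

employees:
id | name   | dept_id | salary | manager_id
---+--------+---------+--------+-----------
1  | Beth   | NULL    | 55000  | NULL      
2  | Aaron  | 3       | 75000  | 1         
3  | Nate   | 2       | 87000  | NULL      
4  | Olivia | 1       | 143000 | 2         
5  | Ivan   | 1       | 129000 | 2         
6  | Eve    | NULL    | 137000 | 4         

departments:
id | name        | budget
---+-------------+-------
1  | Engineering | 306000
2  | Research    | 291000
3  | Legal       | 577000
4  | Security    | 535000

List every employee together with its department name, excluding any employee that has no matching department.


INNER JOIN keeps only employees rows whose dept_id matches an id in departments. Walk through each employee:
  - employee 1 (Beth): dept_id=NULL, no match -> dropped
  - employee 2 (Aaron): dept_id=3 -> matches Legal
  - employee 3 (Nate): dept_id=2 -> matches Research
  - employee 4 (Olivia): dept_id=1 -> matches Engineering
  - employee 5 (Ivan): dept_id=1 -> matches Engineering
  - employee 6 (Eve): dept_id=NULL, no match -> dropped
So 2 of 6 rows are dropped.

SQL:
SELECT a.name, b.name AS department
FROM employees a
INNER JOIN departments b ON a.dept_id = b.id

Result:
name   | department 
-------+------------
Aaron  | Legal      
Nate   | Research   
Olivia | Engineering
Ivan   | Engineering


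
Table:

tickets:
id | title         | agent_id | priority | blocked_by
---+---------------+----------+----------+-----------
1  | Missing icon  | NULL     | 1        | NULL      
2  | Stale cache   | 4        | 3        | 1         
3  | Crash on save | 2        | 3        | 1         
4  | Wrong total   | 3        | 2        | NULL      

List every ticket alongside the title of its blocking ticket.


This is a self-join: tickets is joined to a second copy of itself, matching each row's blocked_by to another row's id. Use LEFT JOIN so rows with blocked_by=NULL are kept.
  - ticket 1 (Missing icon): blocked_by=NULL -> NULL
  - ticket 2 (Stale cache): blocked_by=1 -> Missing icon
  - ticket 3 (Crash on save): blocked_by=1 -> Missing icon
  - ticket 4 (Wrong total): blocked_by=NULL -> NULL

SQL:
SELECT a.title AS item, b.title AS blocked_by
FROM tickets a
LEFT JOIN tickets b ON a.blocked_by = b.id

Result:
item          | blocked_by  
--------------+-------------
Missing icon  | NULL        
Stale cache   | Missing icon
Crash on save | Missing icon
Wrong total   | NULL        


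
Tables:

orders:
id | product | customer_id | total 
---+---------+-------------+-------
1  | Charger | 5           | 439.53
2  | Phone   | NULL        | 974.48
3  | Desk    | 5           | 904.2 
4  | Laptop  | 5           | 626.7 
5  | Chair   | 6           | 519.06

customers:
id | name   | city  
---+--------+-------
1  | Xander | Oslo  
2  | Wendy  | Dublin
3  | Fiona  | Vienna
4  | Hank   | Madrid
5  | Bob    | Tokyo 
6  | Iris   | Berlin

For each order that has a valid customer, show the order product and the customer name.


INNER JOIN keeps only orders rows whose customer_id matches an id in customers. Walk through each order:
  - order 1 (Charger): customer_id=5 -> matches Bob
  - order 2 (Phone): customer_id=NULL, no match -> dropped
  - order 3 (Desk): customer_id=5 -> matches Bob
  - order 4 (Laptop): customer_id=5 -> matches Bob
  - order 5 (Chair): customer_id=6 -> matches Iris
So 1 of 5 rows is dropped.

SQL:
SELECT a.product, b.name AS customer
FROM orders a
INNER JOIN customers b ON a.customer_id = b.id

Result:
product | customer
--------+---------
Charger | Bob     
Desk    | Bob     
Laptop  | Bob     
Chair   | Iris    


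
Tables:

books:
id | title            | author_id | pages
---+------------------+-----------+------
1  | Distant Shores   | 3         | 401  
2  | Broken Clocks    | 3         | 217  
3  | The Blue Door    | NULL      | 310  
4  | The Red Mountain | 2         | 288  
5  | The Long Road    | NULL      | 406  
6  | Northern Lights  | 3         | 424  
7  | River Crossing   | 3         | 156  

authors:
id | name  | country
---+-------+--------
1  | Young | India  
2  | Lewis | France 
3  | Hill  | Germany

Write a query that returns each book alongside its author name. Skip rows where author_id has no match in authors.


INNER JOIN keeps only books rows whose author_id matches an id in authors. Walk through each book:
  - book 1 (Distant Shores): author_id=3 -> matches Hill
  - book 2 (Broken Clocks): author_id=3 -> matches Hill
  - book 3 (The Blue Door): author_id=NULL, no match -> dropped
  - book 4 (The Red Mountain): author_id=2 -> matches Lewis
  - book 5 (The Long Road): author_id=NULL, no match -> dropped
  - book 6 (Northern Lights): author_id=3 -> matches Hill
  - book 7 (River Crossing): author_id=3 -> matches Hill
So 2 of 7 rows are dropped.

SQL:
SELECT a.title, b.name AS author
FROM books a
INNER JOIN authors b ON a.author_id = b.id

Result:
title            | author
-----------------+-------
Distant Shores   | Hill  
Broken Clocks    | Hill  
The Red Mountain | Lewis 
Northern Lights  | Hill  
River Crossing   | Hill  


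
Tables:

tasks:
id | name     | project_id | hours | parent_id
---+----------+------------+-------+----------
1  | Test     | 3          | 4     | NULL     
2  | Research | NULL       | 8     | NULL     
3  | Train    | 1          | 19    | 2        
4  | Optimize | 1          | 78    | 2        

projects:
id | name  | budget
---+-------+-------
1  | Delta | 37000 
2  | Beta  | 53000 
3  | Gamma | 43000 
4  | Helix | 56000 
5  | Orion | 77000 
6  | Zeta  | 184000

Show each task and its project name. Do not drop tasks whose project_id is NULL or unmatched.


LEFT JOIN keeps every row from tasks (the left table); where project_id has no match in projects, the project columns become NULL. Walk through each task:
  - task 1 (Test): project_id=3 -> matches Gamma
  - task 2 (Research): project_id=NULL, no match -> kept with NULL
  - task 3 (Train): project_id=1 -> matches Delta
  - task 4 (Optimize): project_id=1 -> matches Delta
All 4 rows appear; 1 has NULL project.

SQL:
SELECT a.name, b.name AS project
FROM tasks a
LEFT JOIN projects b ON a.project_id = b.id

Result:
name     | project
---------+--------
Test     | Gamma  
Research | NULL   
Train    | Delta  
Optimize | Delta  


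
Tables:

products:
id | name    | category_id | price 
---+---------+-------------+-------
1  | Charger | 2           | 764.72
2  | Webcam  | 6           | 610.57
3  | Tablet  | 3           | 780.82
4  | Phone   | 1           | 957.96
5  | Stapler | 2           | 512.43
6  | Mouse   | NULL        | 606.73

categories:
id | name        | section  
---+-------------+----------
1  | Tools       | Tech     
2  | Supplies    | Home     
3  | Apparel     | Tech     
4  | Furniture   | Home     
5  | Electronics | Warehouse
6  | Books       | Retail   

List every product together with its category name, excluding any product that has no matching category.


INNER JOIN keeps only products rows whose category_id matches an id in categories. Walk through each product:
  - product 1 (Charger): category_id=2 -> matches Supplies
  - product 2 (Webcam): category_id=6 -> matches Books
  - product 3 (Tablet): category_id=3 -> matches Apparel
  - product 4 (Phone): category_id=1 -> matches Tools
  - product 5 (Stapler): category_id=2 -> matches Supplies
  - product 6 (Mouse): category_id=NULL, no match -> dropped
So 1 of 6 rows is dropped.

SQL:
SELECT a.name, b.name AS category
FROM products a
INNER JOIN categories b ON a.category_id = b.id

Result:
name    | category
--------+---------
Charger | Supplies
Webcam  | Books   
Tablet  | Apparel 
Phone   | Tools   
Stapler | Supplies


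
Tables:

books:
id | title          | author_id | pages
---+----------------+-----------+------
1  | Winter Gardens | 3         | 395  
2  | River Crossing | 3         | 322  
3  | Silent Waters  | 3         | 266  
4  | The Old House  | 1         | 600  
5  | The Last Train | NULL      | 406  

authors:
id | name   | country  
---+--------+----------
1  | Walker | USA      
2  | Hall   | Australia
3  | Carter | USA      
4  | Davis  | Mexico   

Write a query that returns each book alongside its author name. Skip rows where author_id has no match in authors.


INNER JOIN keeps only books rows whose author_id matches an id in authors. Walk through each book:
  - book 1 (Winter Gardens): author_id=3 -> matches Carter
  - book 2 (River Crossing): author_id=3 -> matches Carter
  - book 3 (Silent Waters): author_id=3 -> matches Carter
  - book 4 (The Old House): author_id=1 -> matches Walker
  - book 5 (The Last Train): author_id=NULL, no match -> dropped
So 1 of 5 rows is dropped.

SQL:
SELECT a.title, b.name AS author
FROM books a
INNER JOIN authors b ON a.author_id = b.id

Result:
title          | author
---------------+-------
Winter Gardens | Carter
River Crossing | Carter
Silent Waters  | Carter
The Old House  | Walker


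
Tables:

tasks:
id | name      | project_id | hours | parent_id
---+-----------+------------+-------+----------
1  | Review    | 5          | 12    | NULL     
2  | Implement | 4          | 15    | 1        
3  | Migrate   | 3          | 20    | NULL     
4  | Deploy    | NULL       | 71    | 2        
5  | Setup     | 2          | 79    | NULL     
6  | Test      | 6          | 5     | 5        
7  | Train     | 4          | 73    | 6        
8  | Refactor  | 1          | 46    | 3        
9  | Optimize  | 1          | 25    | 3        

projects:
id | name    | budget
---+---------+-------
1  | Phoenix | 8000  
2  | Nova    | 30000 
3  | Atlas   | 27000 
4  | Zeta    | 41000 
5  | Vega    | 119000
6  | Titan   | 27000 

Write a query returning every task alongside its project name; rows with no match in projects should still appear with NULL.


LEFT JOIN keeps every row from tasks (the left table); where project_id has no match in projects, the project columns become NULL. Walk through each task:
  - task 1 (Review): project_id=5 -> matches Vega
  - task 2 (Implement): project_id=4 -> matches Zeta
  - task 3 (Migrate): project_id=3 -> matches Atlas
  - task 4 (Deploy): project_id=NULL, no match -> kept with NULL
  - task 5 (Setup): project_id=2 -> matches Nova
  - task 6 (Test): project_id=6 -> matches Titan
  - task 7 (Train): project_id=4 -> matches Zeta
  - task 8 (Refactor): project_id=1 -> matches Phoenix
  - task 9 (Optimize): project_id=1 -> matches Phoenix
All 9 rows appear; 1 has NULL project.

SQL:
SELECT a.name, b.name AS project
FROM tasks a
LEFT JOIN projects b ON a.project_id = b.id

Result:
name      | project
----------+--------
Review    | Vega   
Implement | Zeta   
Migrate   | Atlas  
Deploy    | NULL   
Setup     | Nova   
Test      | Titan  
Train     | Zeta   
Refactor  | Phoenix
Optimize  | Phoenix


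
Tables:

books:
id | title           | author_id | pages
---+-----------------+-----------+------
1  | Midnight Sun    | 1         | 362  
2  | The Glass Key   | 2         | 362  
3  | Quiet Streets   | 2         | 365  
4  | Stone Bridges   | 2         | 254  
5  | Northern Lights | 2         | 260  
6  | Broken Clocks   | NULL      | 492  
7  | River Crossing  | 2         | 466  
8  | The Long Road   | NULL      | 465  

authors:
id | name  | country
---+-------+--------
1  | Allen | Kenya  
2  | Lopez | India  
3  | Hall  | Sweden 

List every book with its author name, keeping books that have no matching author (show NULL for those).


LEFT JOIN keeps every row from books (the left table); where author_id has no match in authors, the author columns become NULL. Walk through each book:
  - book 1 (Midnight Sun): author_id=1 -> matches Allen
  - book 2 (The Glass Key): author_id=2 -> matches Lopez
  - book 3 (Quiet Streets): author_id=2 -> matches Lopez
  - book 4 (Stone Bridges): author_id=2 -> matches Lopez
  - book 5 (Northern Lights): author_id=2 -> matches Lopez
  - book 6 (Broken Clocks): author_id=NULL, no match -> kept with NULL
  - book 7 (River Crossing): author_id=2 -> matches Lopez
  - book 8 (The Long Road): author_id=NULL, no match -> kept with NULL
All 8 rows appear; 2 have NULL author.

SQL:
SELECT a.title, b.name AS author
FROM books a
LEFT JOIN authors b ON a.author_id = b.id

Result:
title           | author
----------------+-------
Midnight Sun    | Allen 
The Glass Key   | Lopez 
Quiet Streets   | Lopez 
Stone Bridges   | Lopez 
Northern Lights | Lopez 
Broken Clocks   | NULL  
River Crossing  | Lopez 
The Long Road   | NULL  


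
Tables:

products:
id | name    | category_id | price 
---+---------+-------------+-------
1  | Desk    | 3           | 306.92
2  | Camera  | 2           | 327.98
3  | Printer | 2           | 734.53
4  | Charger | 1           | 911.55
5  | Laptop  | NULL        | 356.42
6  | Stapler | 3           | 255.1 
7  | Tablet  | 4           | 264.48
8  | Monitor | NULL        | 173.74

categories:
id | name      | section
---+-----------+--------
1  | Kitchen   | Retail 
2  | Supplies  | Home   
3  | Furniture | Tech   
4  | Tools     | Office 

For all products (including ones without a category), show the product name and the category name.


LEFT JOIN keeps every row from products (the left table); where category_id has no match in categories, the category columns become NULL. Walk through each product:
  - product 1 (Desk): category_id=3 -> matches Furniture
  - product 2 (Camera): category_id=2 -> matches Supplies
  - product 3 (Printer): category_id=2 -> matches Supplies
  - product 4 (Charger): category_id=1 -> matches Kitchen
  - product 5 (Laptop): category_id=NULL, no match -> kept with NULL
  - product 6 (Stapler): category_id=3 -> matches Furniture
  - product 7 (Tablet): category_id=4 -> matches Tools
  - product 8 (Monitor): category_id=NULL, no match -> kept with NULL
All 8 rows appear; 2 have NULL category.

SQL:
SELECT a.name, b.name AS category
FROM products a
LEFT JOIN categories b ON a.category_id = b.id

Result:
name    | category 
--------+----------
Desk    | Furniture
Camera  | Supplies 
Printer | Supplies 
Charger | Kitchen  
Laptop  | NULL     
Stapler | Furniture
Tablet  | Tools    
Monitor | NULL     


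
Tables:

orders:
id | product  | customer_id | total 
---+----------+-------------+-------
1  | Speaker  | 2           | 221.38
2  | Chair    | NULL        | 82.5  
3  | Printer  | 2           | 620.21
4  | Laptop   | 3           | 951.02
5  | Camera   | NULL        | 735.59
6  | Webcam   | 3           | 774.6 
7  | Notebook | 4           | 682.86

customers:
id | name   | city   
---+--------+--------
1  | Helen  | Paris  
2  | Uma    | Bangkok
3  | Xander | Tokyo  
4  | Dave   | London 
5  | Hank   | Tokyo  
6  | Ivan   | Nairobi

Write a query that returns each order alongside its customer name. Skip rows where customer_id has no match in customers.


INNER JOIN keeps only orders rows whose customer_id matches an id in customers. Walk through each order:
  - order 1 (Speaker): customer_id=2 -> matches Uma
  - order 2 (Chair): customer_id=NULL, no match -> dropped
  - order 3 (Printer): customer_id=2 -> matches Uma
  - order 4 (Laptop): customer_id=3 -> matches Xander
  - order 5 (Camera): customer_id=NULL, no match -> dropped
  - order 6 (Webcam): customer_id=3 -> matches Xander
  - order 7 (Notebook): customer_id=4 -> matches Dave
So 2 of 7 rows are dropped.

SQL:
SELECT a.product, b.name AS customer
FROM orders a
INNER JOIN customers b ON a.customer_id = b.id

Result:
product  | customer
---------+---------
Speaker  | Uma     
Printer  | Uma     
Laptop   | Xander  
Webcam   | Xander  
Notebook | Dave    


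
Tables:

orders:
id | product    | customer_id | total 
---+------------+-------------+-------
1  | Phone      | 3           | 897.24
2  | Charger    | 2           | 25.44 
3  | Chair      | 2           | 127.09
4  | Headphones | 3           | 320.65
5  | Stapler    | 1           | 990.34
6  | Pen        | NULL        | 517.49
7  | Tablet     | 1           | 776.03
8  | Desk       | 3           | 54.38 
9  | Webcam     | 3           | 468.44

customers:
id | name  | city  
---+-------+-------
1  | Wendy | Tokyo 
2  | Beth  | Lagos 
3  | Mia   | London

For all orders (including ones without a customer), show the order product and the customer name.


LEFT JOIN keeps every row from orders (the left table); where customer_id has no match in customers, the customer columns become NULL. Walk through each order:
  - order 1 (Phone): customer_id=3 -> matches Mia
  - order 2 (Charger): customer_id=2 -> matches Beth
  - order 3 (Chair): customer_id=2 -> matches Beth
  - order 4 (Headphones): customer_id=3 -> matches Mia
  - order 5 (Stapler): customer_id=1 -> matches Wendy
  - order 6 (Pen): customer_id=NULL, no match -> kept with NULL
  - order 7 (Tablet): customer_id=1 -> matches Wendy
  - order 8 (Desk): customer_id=3 -> matches Mia
  - order 9 (Webcam): customer_id=3 -> matches Mia
All 9 rows appear; 1 has NULL customer.

SQL:
SELECT a.product, b.name AS customer
FROM orders a
LEFT JOIN customers b ON a.customer_id = b.id

Result:
product    | customer
-----------+---------
Phone      | Mia     
Charger    | Beth    
Chair      | Beth    
Headphones | Mia     
Stapler    | Wendy   
Pen        | NULL    
Tablet     | Wendy   
Desk       | Mia     
Webcam     | Mia     


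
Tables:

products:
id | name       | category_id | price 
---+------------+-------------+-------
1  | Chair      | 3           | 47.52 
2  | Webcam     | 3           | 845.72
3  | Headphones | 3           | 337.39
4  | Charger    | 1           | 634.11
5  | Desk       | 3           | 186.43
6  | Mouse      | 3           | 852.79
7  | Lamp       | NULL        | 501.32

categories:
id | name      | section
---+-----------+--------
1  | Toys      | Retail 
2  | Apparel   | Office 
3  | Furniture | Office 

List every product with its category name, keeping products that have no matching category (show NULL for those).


LEFT JOIN keeps every row from products (the left table); where category_id has no match in categories, the category columns become NULL. Walk through each product:
  - product 1 (Chair): category_id=3 -> matches Furniture
  - product 2 (Webcam): category_id=3 -> matches Furniture
  - product 3 (Headphones): category_id=3 -> matches Furniture
  - product 4 (Charger): category_id=1 -> matches Toys
  - product 5 (Desk): category_id=3 -> matches Furniture
  - product 6 (Mouse): category_id=3 -> matches Furniture
  - product 7 (Lamp): category_id=NULL, no match -> kept with NULL
All 7 rows appear; 1 has NULL category.

SQL:
SELECT a.name, b.name AS category
FROM products a
LEFT JOIN categories b ON a.category_id = b.id

Result:
name       | category 
-----------+----------
Chair      | Furniture
Webcam     | Furniture
Headphones | Furniture
Charger    | Toys     
Desk       | Furniture
Mouse      | Furniture
Lamp       | NULL     


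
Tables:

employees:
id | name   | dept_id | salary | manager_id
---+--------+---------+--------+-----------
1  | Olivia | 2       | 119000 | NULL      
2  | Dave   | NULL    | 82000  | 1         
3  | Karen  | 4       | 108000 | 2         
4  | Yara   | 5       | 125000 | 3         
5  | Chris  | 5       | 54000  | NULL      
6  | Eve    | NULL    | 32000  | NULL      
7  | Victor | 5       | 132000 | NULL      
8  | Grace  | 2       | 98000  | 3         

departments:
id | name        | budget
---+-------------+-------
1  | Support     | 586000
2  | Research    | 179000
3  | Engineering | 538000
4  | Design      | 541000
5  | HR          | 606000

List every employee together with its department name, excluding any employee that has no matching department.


INNER JOIN keeps only employees rows whose dept_id matches an id in departments. Walk through each employee:
  - employee 1 (Olivia): dept_id=2 -> matches Research
  - employee 2 (Dave): dept_id=NULL, no match -> dropped
  - employee 3 (Karen): dept_id=4 -> matches Design
  - employee 4 (Yara): dept_id=5 -> matches HR
  - employee 5 (Chris): dept_id=5 -> matches HR
  - employee 6 (Eve): dept_id=NULL, no match -> dropped
  - employee 7 (Victor): dept_id=5 -> matches HR
  - employee 8 (Grace): dept_id=2 -> matches Research
So 2 of 8 rows are dropped.

SQL:
SELECT a.name, b.name AS department
FROM employees a
INNER JOIN departments b ON a.dept_id = b.id

Result:
name   | department
-------+-----------
Olivia | Research  
Karen  | Design    
Yara   | HR        
Chris  | HR        
Victor | HR        
Grace  | Research  


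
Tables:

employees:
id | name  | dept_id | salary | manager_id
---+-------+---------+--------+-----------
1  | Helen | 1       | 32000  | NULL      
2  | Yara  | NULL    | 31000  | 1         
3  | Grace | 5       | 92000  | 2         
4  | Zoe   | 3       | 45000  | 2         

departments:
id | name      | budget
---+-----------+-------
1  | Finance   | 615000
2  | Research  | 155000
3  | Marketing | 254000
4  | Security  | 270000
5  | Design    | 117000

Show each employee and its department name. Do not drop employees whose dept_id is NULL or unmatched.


LEFT JOIN keeps every row from employees (the left table); where dept_id has no match in departments, the department columns become NULL. Walk through each employee:
  - employee 1 (Helen): dept_id=1 -> matches Finance
  - employee 2 (Yara): dept_id=NULL, no match -> kept with NULL
  - employee 3 (Grace): dept_id=5 -> matches Design
  - employee 4 (Zoe): dept_id=3 -> matches Marketing
All 4 rows appear; 1 has NULL department.

SQL:
SELECT a.name, b.name AS department
FROM employees a
LEFT JOIN departments b ON a.dept_id = b.id

Result:
name  | department
------+-----------
Helen | Finance   
Yara  | NULL      
Grace | Design    
Zoe   | Marketing 


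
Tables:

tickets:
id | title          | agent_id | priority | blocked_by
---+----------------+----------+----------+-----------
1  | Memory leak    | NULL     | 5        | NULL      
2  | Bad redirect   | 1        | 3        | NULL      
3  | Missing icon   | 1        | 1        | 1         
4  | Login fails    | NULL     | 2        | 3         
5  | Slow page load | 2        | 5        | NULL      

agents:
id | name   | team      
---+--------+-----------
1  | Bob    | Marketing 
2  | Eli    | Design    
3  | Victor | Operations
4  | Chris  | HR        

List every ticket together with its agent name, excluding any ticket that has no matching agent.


INNER JOIN keeps only tickets rows whose agent_id matches an id in agents. Walk through each ticket:
  - ticket 1 (Memory leak): agent_id=NULL, no match -> dropped
  - ticket 2 (Bad redirect): agent_id=1 -> matches Bob
  - ticket 3 (Missing icon): agent_id=1 -> matches Bob
  - ticket 4 (Login fails): agent_id=NULL, no match -> dropped
  - ticket 5 (Slow page load): agent_id=2 -> matches Eli
So 2 of 5 rows are dropped.

SQL:
SELECT a.title, b.name AS agent
FROM tickets a
INNER JOIN agents b ON a.agent_id = b.id

Result:
title          | agent
---------------+------
Bad redirect   | Bob  
Missing icon   | Bob  
Slow page load | Eli  


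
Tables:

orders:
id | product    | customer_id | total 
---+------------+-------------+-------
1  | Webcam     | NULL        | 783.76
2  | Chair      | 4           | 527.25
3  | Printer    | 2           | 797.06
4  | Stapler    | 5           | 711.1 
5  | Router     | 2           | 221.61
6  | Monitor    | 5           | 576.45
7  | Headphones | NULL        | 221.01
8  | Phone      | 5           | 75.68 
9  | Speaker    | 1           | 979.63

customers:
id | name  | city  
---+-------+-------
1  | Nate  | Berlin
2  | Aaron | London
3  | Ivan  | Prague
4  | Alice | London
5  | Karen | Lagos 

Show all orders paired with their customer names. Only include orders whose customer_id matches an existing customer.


INNER JOIN keeps only orders rows whose customer_id matches an id in customers. Walk through each order:
  - order 1 (Webcam): customer_id=NULL, no match -> dropped
  - order 2 (Chair): customer_id=4 -> matches Alice
  - order 3 (Printer): customer_id=2 -> matches Aaron
  - order 4 (Stapler): customer_id=5 -> matches Karen
  - order 5 (Router): customer_id=2 -> matches Aaron
  - order 6 (Monitor): customer_id=5 -> matches Karen
  - order 7 (Headphones): customer_id=NULL, no match -> dropped
  - order 8 (Phone): customer_id=5 -> matches Karen
  - order 9 (Speaker): customer_id=1 -> matches Nate
So 2 of 9 rows are dropped.

SQL:
SELECT a.product, b.name AS customer
FROM orders a
INNER JOIN customers b ON a.customer_id = b.id

Result:
product | customer
--------+---------
Chair   | Alice   
Printer | Aaron   
Stapler | Karen   
Router  | Aaron   
Monitor | Karen   
Phone   | Karen   
Speaker | Nate    


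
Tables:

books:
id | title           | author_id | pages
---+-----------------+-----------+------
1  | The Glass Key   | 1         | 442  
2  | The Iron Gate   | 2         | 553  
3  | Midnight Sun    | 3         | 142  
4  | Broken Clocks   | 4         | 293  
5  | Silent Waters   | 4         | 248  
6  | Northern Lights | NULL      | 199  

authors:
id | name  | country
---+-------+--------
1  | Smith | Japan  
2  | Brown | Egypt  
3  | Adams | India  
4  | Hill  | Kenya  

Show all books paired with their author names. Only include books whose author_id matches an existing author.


INNER JOIN keeps only books rows whose author_id matches an id in authors. Walk through each book:
  - book 1 (The Glass Key): author_id=1 -> matches Smith
  - book 2 (The Iron Gate): author_id=2 -> matches Brown
  - book 3 (Midnight Sun): author_id=3 -> matches Adams
  - book 4 (Broken Clocks): author_id=4 -> matches Hill
  - book 5 (Silent Waters): author_id=4 -> matches Hill
  - book 6 (Northern Lights): author_id=NULL, no match -> dropped
So 1 of 6 rows is dropped.

SQL:
SELECT a.title, b.name AS author
FROM books a
INNER JOIN authors b ON a.author_id = b.id

Result:
title         | author
--------------+-------
The Glass Key | Smith 
The Iron Gate | Brown 
Midnight Sun  | Adams 
Broken Clocks | Hill  
Silent Waters | Hill  


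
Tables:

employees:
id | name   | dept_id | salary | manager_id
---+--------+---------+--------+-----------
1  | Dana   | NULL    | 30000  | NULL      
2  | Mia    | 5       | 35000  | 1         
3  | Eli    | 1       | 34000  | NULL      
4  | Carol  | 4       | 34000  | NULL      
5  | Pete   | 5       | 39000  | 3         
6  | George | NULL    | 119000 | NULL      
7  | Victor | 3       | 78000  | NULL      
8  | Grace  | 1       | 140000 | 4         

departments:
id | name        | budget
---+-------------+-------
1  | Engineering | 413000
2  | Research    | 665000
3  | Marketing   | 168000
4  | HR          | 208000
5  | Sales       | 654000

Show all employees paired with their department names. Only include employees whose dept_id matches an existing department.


INNER JOIN keeps only employees rows whose dept_id matches an id in departments. Walk through each employee:
  - employee 1 (Dana): dept_id=NULL, no match -> dropped
  - employee 2 (Mia): dept_id=5 -> matches Sales
  - employee 3 (Eli): dept_id=1 -> matches Engineering
  - employee 4 (Carol): dept_id=4 -> matches HR
  - employee 5 (Pete): dept_id=5 -> matches Sales
  - employee 6 (George): dept_id=NULL, no match -> dropped
  - employee 7 (Victor): dept_id=3 -> matches Marketing
  - employee 8 (Grace): dept_id=1 -> matches Engineering
So 2 of 8 rows are dropped.

SQL:
SELECT a.name, b.name AS department
FROM employees a
INNER JOIN departments b ON a.dept_id = b.id

Result:
name   | department 
-------+------------
Mia    | Sales      
Eli    | Engineering
Carol  | HR         
Pete   | Sales      
Victor | Marketing  
Grace  | Engineering


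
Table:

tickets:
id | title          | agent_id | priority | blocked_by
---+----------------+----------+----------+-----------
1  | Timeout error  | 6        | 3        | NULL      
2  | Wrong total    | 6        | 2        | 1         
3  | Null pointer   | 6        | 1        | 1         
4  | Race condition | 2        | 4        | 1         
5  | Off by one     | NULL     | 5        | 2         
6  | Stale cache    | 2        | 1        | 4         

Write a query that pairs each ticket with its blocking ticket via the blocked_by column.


This is a self-join: tickets is joined to a second copy of itself, matching each row's blocked_by to another row's id. Use LEFT JOIN so rows with blocked_by=NULL are kept.
  - ticket 1 (Timeout error): blocked_by=NULL -> NULL
  - ticket 2 (Wrong total): blocked_by=1 -> Timeout error
  - ticket 3 (Null pointer): blocked_by=1 -> Timeout error
  - ticket 4 (Race condition): blocked_by=1 -> Timeout error
  - ticket 5 (Off by one): blocked_by=2 -> Wrong total
  - ticket 6 (Stale cache): blocked_by=4 -> Race condition

SQL:
SELECT a.title AS item, b.title AS blocked_by
FROM tickets a
LEFT JOIN tickets b ON a.blocked_by = b.id

Result:
item           | blocked_by    
---------------+---------------
Timeout error  | NULL          
Wrong total    | Timeout error 
Null pointer   | Timeout error 
Race condition | Timeout error 
Off by one     | Wrong total   
Stale cache    | Race condition


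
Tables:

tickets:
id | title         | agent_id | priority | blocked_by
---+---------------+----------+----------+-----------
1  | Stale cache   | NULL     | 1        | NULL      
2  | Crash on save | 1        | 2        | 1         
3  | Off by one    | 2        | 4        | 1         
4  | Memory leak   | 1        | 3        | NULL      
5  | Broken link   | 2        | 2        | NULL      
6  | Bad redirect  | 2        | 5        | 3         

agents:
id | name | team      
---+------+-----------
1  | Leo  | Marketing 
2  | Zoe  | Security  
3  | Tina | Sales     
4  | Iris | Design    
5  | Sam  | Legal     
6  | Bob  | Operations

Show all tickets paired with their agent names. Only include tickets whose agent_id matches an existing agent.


INNER JOIN keeps only tickets rows whose agent_id matches an id in agents. Walk through each ticket:
  - ticket 1 (Stale cache): agent_id=NULL, no match -> dropped
  - ticket 2 (Crash on save): agent_id=1 -> matches Leo
  - ticket 3 (Off by one): agent_id=2 -> matches Zoe
  - ticket 4 (Memory leak): agent_id=1 -> matches Leo
  - ticket 5 (Broken link): agent_id=2 -> matches Zoe
  - ticket 6 (Bad redirect): agent_id=2 -> matches Zoe
So 1 of 6 rows is dropped.

SQL:
SELECT a.title, b.name AS agent
FROM tickets a
INNER JOIN agents b ON a.agent_id = b.id

Result:
title         | agent
--------------+------
Crash on save | Leo  
Off by one    | Zoe  
Memory leak   | Leo  
Broken link   | Zoe  
Bad redirect  | Zoe  


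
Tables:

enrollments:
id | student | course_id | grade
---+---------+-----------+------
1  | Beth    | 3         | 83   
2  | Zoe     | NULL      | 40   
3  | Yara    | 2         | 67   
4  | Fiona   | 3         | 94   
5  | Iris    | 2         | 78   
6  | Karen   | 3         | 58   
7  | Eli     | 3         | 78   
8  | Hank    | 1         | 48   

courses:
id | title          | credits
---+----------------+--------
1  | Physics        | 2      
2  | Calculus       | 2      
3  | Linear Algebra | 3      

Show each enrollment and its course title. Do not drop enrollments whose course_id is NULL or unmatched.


LEFT JOIN keeps every row from enrollments (the left table); where course_id has no match in courses, the course columns become NULL. Walk through each enrollment:
  - enrollment 1 (Beth): course_id=3 -> matches Linear Algebra
  - enrollment 2 (Zoe): course_id=NULL, no match -> kept with NULL
  - enrollment 3 (Yara): course_id=2 -> matches Calculus
  - enrollment 4 (Fiona): course_id=3 -> matches Linear Algebra
  - enrollment 5 (Iris): course_id=2 -> matches Calculus
  - enrollment 6 (Karen): course_id=3 -> matches Linear Algebra
  - enrollment 7 (Eli): course_id=3 -> matches Linear Algebra
  - enrollment 8 (Hank): course_id=1 -> matches Physics
All 8 rows appear; 1 has NULL course.

SQL:
SELECT a.student, b.title AS course
FROM enrollments a
LEFT JOIN courses b ON a.course_id = b.id

Result:
student | course        
--------+---------------
Beth    | Linear Algebra
Zoe     | NULL          
Yara    | Calculus      
Fiona   | Linear Algebra
Iris    | Calculus      
Karen   | Linear Algebra
Eli     | Linear Algebra
Hank    | Physics       
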